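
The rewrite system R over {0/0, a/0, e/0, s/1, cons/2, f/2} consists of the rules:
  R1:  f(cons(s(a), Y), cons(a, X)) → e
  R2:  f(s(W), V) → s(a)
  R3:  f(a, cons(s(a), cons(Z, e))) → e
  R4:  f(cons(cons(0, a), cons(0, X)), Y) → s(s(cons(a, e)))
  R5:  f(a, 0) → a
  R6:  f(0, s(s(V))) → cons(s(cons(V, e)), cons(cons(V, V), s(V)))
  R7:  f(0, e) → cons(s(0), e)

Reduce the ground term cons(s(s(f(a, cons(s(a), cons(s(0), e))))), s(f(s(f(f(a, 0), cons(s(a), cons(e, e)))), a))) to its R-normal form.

1. cons(s(s(f(a, cons(s(a), cons(s(0), e))))), s(f(s(f(f(a, 0), cons(s(a), cons(e, e)))), a)))  →  cons(s(s(e)), s(f(s(f(f(a, 0), cons(s(a), cons(e, e)))), a)))   [R3 at 1.1.1]
2. cons(s(s(e)), s(f(s(f(f(a, 0), cons(s(a), cons(e, e)))), a)))  →  cons(s(s(e)), s(s(a)))   [R2 at 2.1]

cons(s(s(e)), s(s(a)))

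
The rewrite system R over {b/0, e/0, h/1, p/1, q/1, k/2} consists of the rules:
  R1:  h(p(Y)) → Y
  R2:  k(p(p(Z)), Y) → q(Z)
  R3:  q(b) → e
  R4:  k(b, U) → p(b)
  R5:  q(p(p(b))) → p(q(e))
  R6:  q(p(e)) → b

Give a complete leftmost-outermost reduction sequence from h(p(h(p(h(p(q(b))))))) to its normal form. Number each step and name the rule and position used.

1. h(p(h(p(h(p(q(b)))))))  →  h(p(h(p(q(b)))))   [R1 at ε]
2. h(p(h(p(q(b)))))  →  h(p(q(b)))   [R1 at ε]
3. h(p(q(b)))  →  q(b)   [R1 at ε]
4. q(b)  →  e   [R3 at ε]

e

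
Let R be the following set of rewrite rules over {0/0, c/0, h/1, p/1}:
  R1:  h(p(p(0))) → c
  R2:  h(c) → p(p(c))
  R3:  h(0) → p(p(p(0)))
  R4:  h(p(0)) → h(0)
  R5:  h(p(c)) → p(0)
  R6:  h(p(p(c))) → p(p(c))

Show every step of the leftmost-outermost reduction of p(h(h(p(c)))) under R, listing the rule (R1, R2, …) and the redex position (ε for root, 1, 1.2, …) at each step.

p(p(p(p(0))))

1. p(h(h(p(c))))  →  p(h(p(0)))   [R5 at 1.1]
2. p(h(p(0)))  →  p(h(0))   [R4 at 1]
3. p(h(0))  →  p(p(p(p(0))))   [R3 at 1]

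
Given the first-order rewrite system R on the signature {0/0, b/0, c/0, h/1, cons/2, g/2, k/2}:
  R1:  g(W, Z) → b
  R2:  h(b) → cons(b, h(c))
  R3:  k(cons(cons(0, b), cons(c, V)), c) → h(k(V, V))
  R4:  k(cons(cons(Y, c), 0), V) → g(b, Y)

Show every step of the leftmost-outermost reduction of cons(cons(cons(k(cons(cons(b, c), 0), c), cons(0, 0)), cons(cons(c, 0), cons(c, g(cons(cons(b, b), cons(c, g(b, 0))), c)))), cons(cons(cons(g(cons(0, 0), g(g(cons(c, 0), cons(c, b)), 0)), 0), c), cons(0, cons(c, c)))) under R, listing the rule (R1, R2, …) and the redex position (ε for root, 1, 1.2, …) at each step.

cons(cons(cons(b, cons(0, 0)), cons(cons(c, 0), cons(c, b))), cons(cons(cons(b, 0), c), cons(0, cons(c, c))))

1. cons(cons(cons(k(cons(cons(b, c), 0), c), cons(0, 0)), cons(cons(c, 0), cons(c, g(cons(cons(b, b), cons(c, g(b, 0))), c)))), cons(cons(cons(g(cons(0, 0), g(g(cons(c, 0), cons(c, b)), 0)), 0), c), cons(0, cons(c, c))))  →  cons(cons(cons(g(b, b), cons(0, 0)), cons(cons(c, 0), cons(c, g(cons(cons(b, b), cons(c, g(b, 0))), c)))), cons(cons(cons(g(cons(0, 0), g(g(cons(c, 0), cons(c, b)), 0)), 0), c), cons(0, cons(c, c))))   [R4 at 1.1.1]
2. cons(cons(cons(g(b, b), cons(0, 0)), cons(cons(c, 0), cons(c, g(cons(cons(b, b), cons(c, g(b, 0))), c)))), cons(cons(cons(g(cons(0, 0), g(g(cons(c, 0), cons(c, b)), 0)), 0), c), cons(0, cons(c, c))))  →  cons(cons(cons(b, cons(0, 0)), cons(cons(c, 0), cons(c, g(cons(cons(b, b), cons(c, g(b, 0))), c)))), cons(cons(cons(g(cons(0, 0), g(g(cons(c, 0), cons(c, b)), 0)), 0), c), cons(0, cons(c, c))))   [R1 at 1.1.1]
3. cons(cons(cons(b, cons(0, 0)), cons(cons(c, 0), cons(c, g(cons(cons(b, b), cons(c, g(b, 0))), c)))), cons(cons(cons(g(cons(0, 0), g(g(cons(c, 0), cons(c, b)), 0)), 0), c), cons(0, cons(c, c))))  →  cons(cons(cons(b, cons(0, 0)), cons(cons(c, 0), cons(c, b))), cons(cons(cons(g(cons(0, 0), g(g(cons(c, 0), cons(c, b)), 0)), 0), c), cons(0, cons(c, c))))   [R1 at 1.2.2.2]
4. cons(cons(cons(b, cons(0, 0)), cons(cons(c, 0), cons(c, b))), cons(cons(cons(g(cons(0, 0), g(g(cons(c, 0), cons(c, b)), 0)), 0), c), cons(0, cons(c, c))))  →  cons(cons(cons(b, cons(0, 0)), cons(cons(c, 0), cons(c, b))), cons(cons(cons(b, 0), c), cons(0, cons(c, c))))   [R1 at 2.1.1.1]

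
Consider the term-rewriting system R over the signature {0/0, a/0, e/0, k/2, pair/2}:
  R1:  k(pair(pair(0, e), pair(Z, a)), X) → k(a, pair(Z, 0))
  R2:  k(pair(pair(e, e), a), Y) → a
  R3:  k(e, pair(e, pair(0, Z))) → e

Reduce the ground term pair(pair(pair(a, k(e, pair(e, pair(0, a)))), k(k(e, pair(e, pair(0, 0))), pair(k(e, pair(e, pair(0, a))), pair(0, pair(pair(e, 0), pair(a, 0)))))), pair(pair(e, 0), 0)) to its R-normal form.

pair(pair(pair(a, e), e), pair(pair(e, 0), 0))

1. pair(pair(pair(a, k(e, pair(e, pair(0, a)))), k(k(e, pair(e, pair(0, 0))), pair(k(e, pair(e, pair(0, a))), pair(0, pair(pair(e, 0), pair(a, 0)))))), pair(pair(e, 0), 0))  →  pair(pair(pair(a, e), k(k(e, pair(e, pair(0, 0))), pair(k(e, pair(e, pair(0, a))), pair(0, pair(pair(e, 0), pair(a, 0)))))), pair(pair(e, 0), 0))   [R3 at 1.1.2]
2. pair(pair(pair(a, e), k(k(e, pair(e, pair(0, 0))), pair(k(e, pair(e, pair(0, a))), pair(0, pair(pair(e, 0), pair(a, 0)))))), pair(pair(e, 0), 0))  →  pair(pair(pair(a, e), k(e, pair(k(e, pair(e, pair(0, a))), pair(0, pair(pair(e, 0), pair(a, 0)))))), pair(pair(e, 0), 0))   [R3 at 1.2.1]
3. pair(pair(pair(a, e), k(e, pair(k(e, pair(e, pair(0, a))), pair(0, pair(pair(e, 0), pair(a, 0)))))), pair(pair(e, 0), 0))  →  pair(pair(pair(a, e), k(e, pair(e, pair(0, pair(pair(e, 0), pair(a, 0)))))), pair(pair(e, 0), 0))   [R3 at 1.2.2.1]
4. pair(pair(pair(a, e), k(e, pair(e, pair(0, pair(pair(e, 0), pair(a, 0)))))), pair(pair(e, 0), 0))  →  pair(pair(pair(a, e), e), pair(pair(e, 0), 0))   [R3 at 1.2]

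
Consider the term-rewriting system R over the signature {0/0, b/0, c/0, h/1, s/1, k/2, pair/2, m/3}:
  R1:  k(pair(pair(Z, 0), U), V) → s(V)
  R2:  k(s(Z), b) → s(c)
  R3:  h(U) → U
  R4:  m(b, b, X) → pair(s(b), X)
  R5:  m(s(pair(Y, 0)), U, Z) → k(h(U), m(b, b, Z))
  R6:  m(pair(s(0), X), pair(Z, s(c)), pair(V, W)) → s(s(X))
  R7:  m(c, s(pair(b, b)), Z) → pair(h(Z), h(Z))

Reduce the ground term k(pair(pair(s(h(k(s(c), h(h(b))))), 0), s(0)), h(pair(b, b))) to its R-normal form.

s(pair(b, b))

1. k(pair(pair(s(h(k(s(c), h(h(b))))), 0), s(0)), h(pair(b, b)))  →  s(h(pair(b, b)))   [R1 at ε]
2. s(h(pair(b, b)))  →  s(pair(b, b))   [R3 at 1]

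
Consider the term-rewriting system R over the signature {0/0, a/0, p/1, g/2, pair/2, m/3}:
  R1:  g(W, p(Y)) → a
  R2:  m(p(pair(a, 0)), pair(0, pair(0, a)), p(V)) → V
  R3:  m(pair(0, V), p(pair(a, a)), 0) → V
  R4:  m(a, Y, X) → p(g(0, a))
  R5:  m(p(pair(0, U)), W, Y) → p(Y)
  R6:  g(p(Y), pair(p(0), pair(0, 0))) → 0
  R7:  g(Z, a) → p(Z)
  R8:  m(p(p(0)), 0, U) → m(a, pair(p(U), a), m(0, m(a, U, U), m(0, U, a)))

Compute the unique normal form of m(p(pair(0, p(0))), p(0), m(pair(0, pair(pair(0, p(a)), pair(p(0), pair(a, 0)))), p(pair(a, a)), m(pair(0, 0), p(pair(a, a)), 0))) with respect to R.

1. m(p(pair(0, p(0))), p(0), m(pair(0, pair(pair(0, p(a)), pair(p(0), pair(a, 0)))), p(pair(a, a)), m(pair(0, 0), p(pair(a, a)), 0)))  →  p(m(pair(0, pair(pair(0, p(a)), pair(p(0), pair(a, 0)))), p(pair(a, a)), m(pair(0, 0), p(pair(a, a)), 0)))   [R5 at ε]
2. p(m(pair(0, pair(pair(0, p(a)), pair(p(0), pair(a, 0)))), p(pair(a, a)), m(pair(0, 0), p(pair(a, a)), 0)))  →  p(m(pair(0, pair(pair(0, p(a)), pair(p(0), pair(a, 0)))), p(pair(a, a)), 0))   [R3 at 1.3]
3. p(m(pair(0, pair(pair(0, p(a)), pair(p(0), pair(a, 0)))), p(pair(a, a)), 0))  →  p(pair(pair(0, p(a)), pair(p(0), pair(a, 0))))   [R3 at 1]

p(pair(pair(0, p(a)), pair(p(0), pair(a, 0))))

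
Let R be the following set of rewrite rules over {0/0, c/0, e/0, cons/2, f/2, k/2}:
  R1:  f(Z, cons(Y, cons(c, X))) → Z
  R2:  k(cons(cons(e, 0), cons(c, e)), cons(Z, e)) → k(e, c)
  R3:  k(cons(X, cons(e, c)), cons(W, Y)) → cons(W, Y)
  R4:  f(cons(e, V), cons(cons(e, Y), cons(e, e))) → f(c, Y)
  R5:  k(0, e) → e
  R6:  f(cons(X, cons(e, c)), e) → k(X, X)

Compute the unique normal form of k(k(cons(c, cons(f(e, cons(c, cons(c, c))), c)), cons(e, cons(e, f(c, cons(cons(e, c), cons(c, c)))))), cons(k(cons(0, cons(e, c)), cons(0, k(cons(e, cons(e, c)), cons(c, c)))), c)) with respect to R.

1. k(k(cons(c, cons(f(e, cons(c, cons(c, c))), c)), cons(e, cons(e, f(c, cons(cons(e, c), cons(c, c)))))), cons(k(cons(0, cons(e, c)), cons(0, k(cons(e, cons(e, c)), cons(c, c)))), c))  →  k(k(cons(c, cons(e, c)), cons(e, cons(e, f(c, cons(cons(e, c), cons(c, c)))))), cons(k(cons(0, cons(e, c)), cons(0, k(cons(e, cons(e, c)), cons(c, c)))), c))   [R1 at 1.1.2.1]
2. k(k(cons(c, cons(e, c)), cons(e, cons(e, f(c, cons(cons(e, c), cons(c, c)))))), cons(k(cons(0, cons(e, c)), cons(0, k(cons(e, cons(e, c)), cons(c, c)))), c))  →  k(cons(e, cons(e, f(c, cons(cons(e, c), cons(c, c))))), cons(k(cons(0, cons(e, c)), cons(0, k(cons(e, cons(e, c)), cons(c, c)))), c))   [R3 at 1]
3. k(cons(e, cons(e, f(c, cons(cons(e, c), cons(c, c))))), cons(k(cons(0, cons(e, c)), cons(0, k(cons(e, cons(e, c)), cons(c, c)))), c))  →  k(cons(e, cons(e, c)), cons(k(cons(0, cons(e, c)), cons(0, k(cons(e, cons(e, c)), cons(c, c)))), c))   [R1 at 1.2.2]
4. k(cons(e, cons(e, c)), cons(k(cons(0, cons(e, c)), cons(0, k(cons(e, cons(e, c)), cons(c, c)))), c))  →  cons(k(cons(0, cons(e, c)), cons(0, k(cons(e, cons(e, c)), cons(c, c)))), c)   [R3 at ε]
5. cons(k(cons(0, cons(e, c)), cons(0, k(cons(e, cons(e, c)), cons(c, c)))), c)  →  cons(cons(0, k(cons(e, cons(e, c)), cons(c, c))), c)   [R3 at 1]
6. cons(cons(0, k(cons(e, cons(e, c)), cons(c, c))), c)  →  cons(cons(0, cons(c, c)), c)   [R3 at 1.2]

cons(cons(0, cons(c, c)), c)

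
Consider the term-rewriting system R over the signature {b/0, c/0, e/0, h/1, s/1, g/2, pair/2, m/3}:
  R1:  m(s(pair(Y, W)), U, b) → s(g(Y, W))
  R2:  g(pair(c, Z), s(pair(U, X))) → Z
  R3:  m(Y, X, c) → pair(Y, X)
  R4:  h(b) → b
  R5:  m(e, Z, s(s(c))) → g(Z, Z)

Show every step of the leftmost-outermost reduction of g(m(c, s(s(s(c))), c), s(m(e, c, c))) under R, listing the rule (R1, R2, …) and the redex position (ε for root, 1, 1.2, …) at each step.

1. g(m(c, s(s(s(c))), c), s(m(e, c, c)))  →  g(pair(c, s(s(s(c)))), s(m(e, c, c)))   [R3 at 1]
2. g(pair(c, s(s(s(c)))), s(m(e, c, c)))  →  g(pair(c, s(s(s(c)))), s(pair(e, c)))   [R3 at 2.1]
3. g(pair(c, s(s(s(c)))), s(pair(e, c)))  →  s(s(s(c)))   [R2 at ε]

s(s(s(c)))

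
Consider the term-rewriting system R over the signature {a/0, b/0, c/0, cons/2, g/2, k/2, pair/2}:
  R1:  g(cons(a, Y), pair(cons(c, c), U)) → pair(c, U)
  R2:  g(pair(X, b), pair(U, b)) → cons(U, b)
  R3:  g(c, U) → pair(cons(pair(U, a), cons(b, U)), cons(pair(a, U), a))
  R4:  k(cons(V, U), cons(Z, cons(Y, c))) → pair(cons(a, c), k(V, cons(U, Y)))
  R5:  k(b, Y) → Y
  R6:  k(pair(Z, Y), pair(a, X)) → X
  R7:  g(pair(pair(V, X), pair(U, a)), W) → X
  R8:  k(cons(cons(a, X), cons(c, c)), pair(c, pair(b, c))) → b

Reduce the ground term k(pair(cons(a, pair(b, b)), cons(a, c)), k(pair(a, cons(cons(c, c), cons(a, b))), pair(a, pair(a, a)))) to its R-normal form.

1. k(pair(cons(a, pair(b, b)), cons(a, c)), k(pair(a, cons(cons(c, c), cons(a, b))), pair(a, pair(a, a))))  →  k(pair(cons(a, pair(b, b)), cons(a, c)), pair(a, a))   [R6 at 2]
2. k(pair(cons(a, pair(b, b)), cons(a, c)), pair(a, a))  →  a   [R6 at ε]

a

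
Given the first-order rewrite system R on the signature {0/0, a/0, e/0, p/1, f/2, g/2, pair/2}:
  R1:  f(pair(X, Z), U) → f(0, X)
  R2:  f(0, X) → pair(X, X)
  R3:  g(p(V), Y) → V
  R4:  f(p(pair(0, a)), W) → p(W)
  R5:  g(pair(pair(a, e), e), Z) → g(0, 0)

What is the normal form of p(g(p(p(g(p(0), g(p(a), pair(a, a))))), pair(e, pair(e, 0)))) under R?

p(p(0))

1. p(g(p(p(g(p(0), g(p(a), pair(a, a))))), pair(e, pair(e, 0))))  →  p(p(g(p(0), g(p(a), pair(a, a)))))   [R3 at 1]
2. p(p(g(p(0), g(p(a), pair(a, a)))))  →  p(p(0))   [R3 at 1.1]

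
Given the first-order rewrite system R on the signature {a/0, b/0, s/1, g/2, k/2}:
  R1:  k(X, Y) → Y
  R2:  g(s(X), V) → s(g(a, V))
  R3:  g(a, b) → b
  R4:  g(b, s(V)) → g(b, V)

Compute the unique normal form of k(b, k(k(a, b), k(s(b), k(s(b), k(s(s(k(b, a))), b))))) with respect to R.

b

1. k(b, k(k(a, b), k(s(b), k(s(b), k(s(s(k(b, a))), b)))))  →  k(k(a, b), k(s(b), k(s(b), k(s(s(k(b, a))), b))))   [R1 at ε]
2. k(k(a, b), k(s(b), k(s(b), k(s(s(k(b, a))), b))))  →  k(s(b), k(s(b), k(s(s(k(b, a))), b)))   [R1 at ε]
3. k(s(b), k(s(b), k(s(s(k(b, a))), b)))  →  k(s(b), k(s(s(k(b, a))), b))   [R1 at ε]
4. k(s(b), k(s(s(k(b, a))), b))  →  k(s(s(k(b, a))), b)   [R1 at ε]
5. k(s(s(k(b, a))), b)  →  b   [R1 at ε]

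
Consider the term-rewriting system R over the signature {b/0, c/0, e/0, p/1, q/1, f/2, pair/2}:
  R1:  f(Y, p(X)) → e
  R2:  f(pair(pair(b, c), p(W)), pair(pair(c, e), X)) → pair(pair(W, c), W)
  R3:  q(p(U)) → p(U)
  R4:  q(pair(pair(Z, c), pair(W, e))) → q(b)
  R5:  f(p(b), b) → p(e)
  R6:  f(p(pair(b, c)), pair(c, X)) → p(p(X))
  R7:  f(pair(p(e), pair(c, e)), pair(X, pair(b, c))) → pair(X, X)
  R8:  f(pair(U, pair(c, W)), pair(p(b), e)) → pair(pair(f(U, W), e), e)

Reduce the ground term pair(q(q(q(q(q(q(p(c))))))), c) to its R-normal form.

pair(p(c), c)

1. pair(q(q(q(q(q(q(p(c))))))), c)  →  pair(q(q(q(q(q(p(c)))))), c)   [R3 at 1.1.1.1.1.1]
2. pair(q(q(q(q(q(p(c)))))), c)  →  pair(q(q(q(q(p(c))))), c)   [R3 at 1.1.1.1.1]
3. pair(q(q(q(q(p(c))))), c)  →  pair(q(q(q(p(c)))), c)   [R3 at 1.1.1.1]
4. pair(q(q(q(p(c)))), c)  →  pair(q(q(p(c))), c)   [R3 at 1.1.1]
5. pair(q(q(p(c))), c)  →  pair(q(p(c)), c)   [R3 at 1.1]
6. pair(q(p(c)), c)  →  pair(p(c), c)   [R3 at 1]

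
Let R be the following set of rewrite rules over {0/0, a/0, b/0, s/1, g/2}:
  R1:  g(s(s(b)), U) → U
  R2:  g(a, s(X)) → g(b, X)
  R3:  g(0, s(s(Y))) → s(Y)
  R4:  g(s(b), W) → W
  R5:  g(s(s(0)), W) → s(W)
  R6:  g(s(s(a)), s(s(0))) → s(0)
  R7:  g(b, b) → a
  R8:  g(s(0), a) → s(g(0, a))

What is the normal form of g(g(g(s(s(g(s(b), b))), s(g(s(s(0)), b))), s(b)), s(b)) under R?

1. g(g(g(s(s(g(s(b), b))), s(g(s(s(0)), b))), s(b)), s(b))  →  g(g(g(s(s(b)), s(g(s(s(0)), b))), s(b)), s(b))   [R4 at 1.1.1.1.1]
2. g(g(g(s(s(b)), s(g(s(s(0)), b))), s(b)), s(b))  →  g(g(s(g(s(s(0)), b)), s(b)), s(b))   [R1 at 1.1]
3. g(g(s(g(s(s(0)), b)), s(b)), s(b))  →  g(g(s(s(b)), s(b)), s(b))   [R5 at 1.1.1]
4. g(g(s(s(b)), s(b)), s(b))  →  g(s(b), s(b))   [R1 at 1]
5. g(s(b), s(b))  →  s(b)   [R4 at ε]

s(b)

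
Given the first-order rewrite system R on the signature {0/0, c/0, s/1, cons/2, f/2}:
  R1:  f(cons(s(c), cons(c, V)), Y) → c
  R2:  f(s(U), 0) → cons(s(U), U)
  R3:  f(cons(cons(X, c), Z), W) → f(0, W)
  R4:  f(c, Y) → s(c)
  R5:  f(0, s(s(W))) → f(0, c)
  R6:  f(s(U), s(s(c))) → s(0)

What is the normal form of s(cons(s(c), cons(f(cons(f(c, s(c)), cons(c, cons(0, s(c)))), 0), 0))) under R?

1. s(cons(s(c), cons(f(cons(f(c, s(c)), cons(c, cons(0, s(c)))), 0), 0)))  →  s(cons(s(c), cons(f(cons(s(c), cons(c, cons(0, s(c)))), 0), 0)))   [R4 at 1.2.1.1.1]
2. s(cons(s(c), cons(f(cons(s(c), cons(c, cons(0, s(c)))), 0), 0)))  →  s(cons(s(c), cons(c, 0)))   [R1 at 1.2.1]

s(cons(s(c), cons(c, 0)))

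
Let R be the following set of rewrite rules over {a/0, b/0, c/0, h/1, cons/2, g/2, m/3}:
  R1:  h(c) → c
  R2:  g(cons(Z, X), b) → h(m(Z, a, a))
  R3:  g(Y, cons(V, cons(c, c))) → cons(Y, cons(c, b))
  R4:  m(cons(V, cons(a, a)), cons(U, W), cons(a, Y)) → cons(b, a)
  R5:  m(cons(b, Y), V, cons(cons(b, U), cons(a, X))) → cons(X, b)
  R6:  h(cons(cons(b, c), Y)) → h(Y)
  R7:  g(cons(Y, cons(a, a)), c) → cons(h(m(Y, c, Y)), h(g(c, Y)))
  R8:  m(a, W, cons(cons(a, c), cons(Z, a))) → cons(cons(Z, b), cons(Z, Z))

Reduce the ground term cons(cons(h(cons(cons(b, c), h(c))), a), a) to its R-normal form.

cons(cons(c, a), a)

1. cons(cons(h(cons(cons(b, c), h(c))), a), a)  →  cons(cons(h(h(c)), a), a)   [R6 at 1.1]
2. cons(cons(h(h(c)), a), a)  →  cons(cons(h(c), a), a)   [R1 at 1.1.1]
3. cons(cons(h(c), a), a)  →  cons(cons(c, a), a)   [R1 at 1.1]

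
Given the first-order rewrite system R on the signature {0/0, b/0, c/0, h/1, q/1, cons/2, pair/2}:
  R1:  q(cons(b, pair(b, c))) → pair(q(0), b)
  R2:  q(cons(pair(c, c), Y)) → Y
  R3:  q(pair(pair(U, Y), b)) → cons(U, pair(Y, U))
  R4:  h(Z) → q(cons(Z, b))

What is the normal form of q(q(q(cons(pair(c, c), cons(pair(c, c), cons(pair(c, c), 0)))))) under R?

1. q(q(q(cons(pair(c, c), cons(pair(c, c), cons(pair(c, c), 0))))))  →  q(q(cons(pair(c, c), cons(pair(c, c), 0))))   [R2 at 1.1]
2. q(q(cons(pair(c, c), cons(pair(c, c), 0))))  →  q(cons(pair(c, c), 0))   [R2 at 1]
3. q(cons(pair(c, c), 0))  →  0   [R2 at ε]

0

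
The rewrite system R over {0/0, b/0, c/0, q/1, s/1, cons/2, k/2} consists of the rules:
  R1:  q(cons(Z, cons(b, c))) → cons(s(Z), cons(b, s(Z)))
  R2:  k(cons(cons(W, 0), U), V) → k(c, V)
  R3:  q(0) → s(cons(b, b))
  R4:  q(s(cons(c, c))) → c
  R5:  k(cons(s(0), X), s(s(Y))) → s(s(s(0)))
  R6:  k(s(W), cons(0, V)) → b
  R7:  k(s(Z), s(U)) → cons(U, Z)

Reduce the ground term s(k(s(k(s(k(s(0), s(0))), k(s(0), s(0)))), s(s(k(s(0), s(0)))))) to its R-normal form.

s(cons(s(cons(0, 0)), b))

1. s(k(s(k(s(k(s(0), s(0))), k(s(0), s(0)))), s(s(k(s(0), s(0))))))  →  s(cons(s(k(s(0), s(0))), k(s(k(s(0), s(0))), k(s(0), s(0)))))   [R7 at 1]
2. s(cons(s(k(s(0), s(0))), k(s(k(s(0), s(0))), k(s(0), s(0)))))  →  s(cons(s(cons(0, 0)), k(s(k(s(0), s(0))), k(s(0), s(0)))))   [R7 at 1.1.1]
3. s(cons(s(cons(0, 0)), k(s(k(s(0), s(0))), k(s(0), s(0)))))  →  s(cons(s(cons(0, 0)), k(s(cons(0, 0)), k(s(0), s(0)))))   [R7 at 1.2.1.1]
4. s(cons(s(cons(0, 0)), k(s(cons(0, 0)), k(s(0), s(0)))))  →  s(cons(s(cons(0, 0)), k(s(cons(0, 0)), cons(0, 0))))   [R7 at 1.2.2]
5. s(cons(s(cons(0, 0)), k(s(cons(0, 0)), cons(0, 0))))  →  s(cons(s(cons(0, 0)), b))   [R6 at 1.2]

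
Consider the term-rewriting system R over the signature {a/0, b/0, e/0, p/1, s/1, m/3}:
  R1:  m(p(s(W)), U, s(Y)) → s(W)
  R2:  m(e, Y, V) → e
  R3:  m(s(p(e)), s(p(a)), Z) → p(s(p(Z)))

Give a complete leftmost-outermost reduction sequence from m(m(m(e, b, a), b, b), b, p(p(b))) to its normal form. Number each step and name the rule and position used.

e

1. m(m(m(e, b, a), b, b), b, p(p(b)))  →  m(m(e, b, b), b, p(p(b)))   [R2 at 1.1]
2. m(m(e, b, b), b, p(p(b)))  →  m(e, b, p(p(b)))   [R2 at 1]
3. m(e, b, p(p(b)))  →  e   [R2 at ε]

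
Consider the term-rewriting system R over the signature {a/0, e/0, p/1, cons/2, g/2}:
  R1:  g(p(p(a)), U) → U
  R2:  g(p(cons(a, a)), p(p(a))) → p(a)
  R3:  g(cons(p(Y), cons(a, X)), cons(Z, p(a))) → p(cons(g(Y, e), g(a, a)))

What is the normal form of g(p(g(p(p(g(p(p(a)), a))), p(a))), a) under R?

1. g(p(g(p(p(g(p(p(a)), a))), p(a))), a)  →  g(p(g(p(p(a)), p(a))), a)   [R1 at 1.1.1.1.1]
2. g(p(g(p(p(a)), p(a))), a)  →  g(p(p(a)), a)   [R1 at 1.1]
3. g(p(p(a)), a)  →  a   [R1 at ε]

a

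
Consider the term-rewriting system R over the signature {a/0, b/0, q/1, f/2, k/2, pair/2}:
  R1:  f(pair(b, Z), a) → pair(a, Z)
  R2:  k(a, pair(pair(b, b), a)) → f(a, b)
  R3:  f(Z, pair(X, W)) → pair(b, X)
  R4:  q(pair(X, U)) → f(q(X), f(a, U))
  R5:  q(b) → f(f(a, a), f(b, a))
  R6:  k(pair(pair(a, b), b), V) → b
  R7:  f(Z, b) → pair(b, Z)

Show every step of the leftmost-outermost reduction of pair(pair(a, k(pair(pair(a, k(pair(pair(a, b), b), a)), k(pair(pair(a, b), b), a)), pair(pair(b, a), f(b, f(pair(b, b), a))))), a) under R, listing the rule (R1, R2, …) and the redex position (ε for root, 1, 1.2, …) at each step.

pair(pair(a, b), a)

1. pair(pair(a, k(pair(pair(a, k(pair(pair(a, b), b), a)), k(pair(pair(a, b), b), a)), pair(pair(b, a), f(b, f(pair(b, b), a))))), a)  →  pair(pair(a, k(pair(pair(a, b), k(pair(pair(a, b), b), a)), pair(pair(b, a), f(b, f(pair(b, b), a))))), a)   [R6 at 1.2.1.1.2]
2. pair(pair(a, k(pair(pair(a, b), k(pair(pair(a, b), b), a)), pair(pair(b, a), f(b, f(pair(b, b), a))))), a)  →  pair(pair(a, k(pair(pair(a, b), b), pair(pair(b, a), f(b, f(pair(b, b), a))))), a)   [R6 at 1.2.1.2]
3. pair(pair(a, k(pair(pair(a, b), b), pair(pair(b, a), f(b, f(pair(b, b), a))))), a)  →  pair(pair(a, b), a)   [R6 at 1.2]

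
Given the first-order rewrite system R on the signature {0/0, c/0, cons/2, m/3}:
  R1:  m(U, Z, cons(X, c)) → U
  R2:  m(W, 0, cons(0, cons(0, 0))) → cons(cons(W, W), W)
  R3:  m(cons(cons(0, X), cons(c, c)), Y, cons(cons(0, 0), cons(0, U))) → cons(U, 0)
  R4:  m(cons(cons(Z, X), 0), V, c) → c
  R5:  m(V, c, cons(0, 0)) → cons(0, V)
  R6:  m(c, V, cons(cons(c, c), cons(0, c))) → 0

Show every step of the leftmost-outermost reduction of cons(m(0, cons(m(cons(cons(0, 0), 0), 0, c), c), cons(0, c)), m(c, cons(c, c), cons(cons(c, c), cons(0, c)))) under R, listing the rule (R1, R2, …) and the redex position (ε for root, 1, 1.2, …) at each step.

cons(0, 0)

1. cons(m(0, cons(m(cons(cons(0, 0), 0), 0, c), c), cons(0, c)), m(c, cons(c, c), cons(cons(c, c), cons(0, c))))  →  cons(0, m(c, cons(c, c), cons(cons(c, c), cons(0, c))))   [R1 at 1]
2. cons(0, m(c, cons(c, c), cons(cons(c, c), cons(0, c))))  →  cons(0, 0)   [R6 at 2]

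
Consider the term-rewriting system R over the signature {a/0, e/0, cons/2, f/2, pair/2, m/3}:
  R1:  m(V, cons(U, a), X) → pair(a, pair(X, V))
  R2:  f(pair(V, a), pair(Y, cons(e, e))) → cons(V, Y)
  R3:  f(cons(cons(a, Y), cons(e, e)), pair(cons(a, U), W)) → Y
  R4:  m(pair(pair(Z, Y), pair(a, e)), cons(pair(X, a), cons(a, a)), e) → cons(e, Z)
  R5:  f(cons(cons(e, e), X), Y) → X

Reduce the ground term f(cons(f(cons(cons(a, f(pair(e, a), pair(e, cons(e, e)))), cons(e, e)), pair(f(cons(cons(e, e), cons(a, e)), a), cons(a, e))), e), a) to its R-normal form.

1. f(cons(f(cons(cons(a, f(pair(e, a), pair(e, cons(e, e)))), cons(e, e)), pair(f(cons(cons(e, e), cons(a, e)), a), cons(a, e))), e), a)  →  f(cons(f(cons(cons(a, cons(e, e)), cons(e, e)), pair(f(cons(cons(e, e), cons(a, e)), a), cons(a, e))), e), a)   [R2 at 1.1.1.1.2]
2. f(cons(f(cons(cons(a, cons(e, e)), cons(e, e)), pair(f(cons(cons(e, e), cons(a, e)), a), cons(a, e))), e), a)  →  f(cons(f(cons(cons(a, cons(e, e)), cons(e, e)), pair(cons(a, e), cons(a, e))), e), a)   [R5 at 1.1.2.1]
3. f(cons(f(cons(cons(a, cons(e, e)), cons(e, e)), pair(cons(a, e), cons(a, e))), e), a)  →  f(cons(cons(e, e), e), a)   [R3 at 1.1]
4. f(cons(cons(e, e), e), a)  →  e   [R5 at ε]

e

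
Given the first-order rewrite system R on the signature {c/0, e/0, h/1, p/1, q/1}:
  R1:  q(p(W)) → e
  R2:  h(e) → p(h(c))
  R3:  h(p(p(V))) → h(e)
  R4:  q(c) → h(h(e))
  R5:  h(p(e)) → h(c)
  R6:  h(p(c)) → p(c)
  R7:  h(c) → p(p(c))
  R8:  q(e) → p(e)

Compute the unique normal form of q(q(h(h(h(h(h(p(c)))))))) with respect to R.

1. q(q(h(h(h(h(h(p(c))))))))  →  q(q(h(h(h(h(p(c)))))))   [R6 at 1.1.1.1.1.1]
2. q(q(h(h(h(h(p(c)))))))  →  q(q(h(h(h(p(c))))))   [R6 at 1.1.1.1.1]
3. q(q(h(h(h(p(c))))))  →  q(q(h(h(p(c)))))   [R6 at 1.1.1.1]
4. q(q(h(h(p(c)))))  →  q(q(h(p(c))))   [R6 at 1.1.1]
5. q(q(h(p(c))))  →  q(q(p(c)))   [R6 at 1.1]
6. q(q(p(c)))  →  q(e)   [R1 at 1]
7. q(e)  →  p(e)   [R8 at ε]

p(e)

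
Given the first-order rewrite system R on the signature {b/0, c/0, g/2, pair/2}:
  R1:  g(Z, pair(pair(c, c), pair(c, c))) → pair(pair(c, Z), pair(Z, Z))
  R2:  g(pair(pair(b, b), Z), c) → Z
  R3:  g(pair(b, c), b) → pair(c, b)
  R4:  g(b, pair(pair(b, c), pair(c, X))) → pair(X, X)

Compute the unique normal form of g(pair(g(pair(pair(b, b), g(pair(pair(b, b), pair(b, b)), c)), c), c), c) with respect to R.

c

1. g(pair(g(pair(pair(b, b), g(pair(pair(b, b), pair(b, b)), c)), c), c), c)  →  g(pair(g(pair(pair(b, b), pair(b, b)), c), c), c)   [R2 at 1.1]
2. g(pair(g(pair(pair(b, b), pair(b, b)), c), c), c)  →  g(pair(pair(b, b), c), c)   [R2 at 1.1]
3. g(pair(pair(b, b), c), c)  →  c   [R2 at ε]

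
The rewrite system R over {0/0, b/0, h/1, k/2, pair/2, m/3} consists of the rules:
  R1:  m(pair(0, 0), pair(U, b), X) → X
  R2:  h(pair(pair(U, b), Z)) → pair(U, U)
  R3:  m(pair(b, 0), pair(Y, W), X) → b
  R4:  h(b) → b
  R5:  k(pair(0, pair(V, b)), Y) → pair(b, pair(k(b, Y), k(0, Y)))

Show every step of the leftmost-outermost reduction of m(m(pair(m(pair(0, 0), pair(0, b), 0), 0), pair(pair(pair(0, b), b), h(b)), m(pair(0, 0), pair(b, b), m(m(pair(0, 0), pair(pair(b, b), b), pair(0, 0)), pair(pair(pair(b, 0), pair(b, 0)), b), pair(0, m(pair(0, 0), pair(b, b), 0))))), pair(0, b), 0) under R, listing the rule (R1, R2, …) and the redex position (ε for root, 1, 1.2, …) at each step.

1. m(m(pair(m(pair(0, 0), pair(0, b), 0), 0), pair(pair(pair(0, b), b), h(b)), m(pair(0, 0), pair(b, b), m(m(pair(0, 0), pair(pair(b, b), b), pair(0, 0)), pair(pair(pair(b, 0), pair(b, 0)), b), pair(0, m(pair(0, 0), pair(b, b), 0))))), pair(0, b), 0)  →  m(m(pair(0, 0), pair(pair(pair(0, b), b), h(b)), m(pair(0, 0), pair(b, b), m(m(pair(0, 0), pair(pair(b, b), b), pair(0, 0)), pair(pair(pair(b, 0), pair(b, 0)), b), pair(0, m(pair(0, 0), pair(b, b), 0))))), pair(0, b), 0)   [R1 at 1.1.1]
2. m(m(pair(0, 0), pair(pair(pair(0, b), b), h(b)), m(pair(0, 0), pair(b, b), m(m(pair(0, 0), pair(pair(b, b), b), pair(0, 0)), pair(pair(pair(b, 0), pair(b, 0)), b), pair(0, m(pair(0, 0), pair(b, b), 0))))), pair(0, b), 0)  →  m(m(pair(0, 0), pair(pair(pair(0, b), b), b), m(pair(0, 0), pair(b, b), m(m(pair(0, 0), pair(pair(b, b), b), pair(0, 0)), pair(pair(pair(b, 0), pair(b, 0)), b), pair(0, m(pair(0, 0), pair(b, b), 0))))), pair(0, b), 0)   [R4 at 1.2.2]
3. m(m(pair(0, 0), pair(pair(pair(0, b), b), b), m(pair(0, 0), pair(b, b), m(m(pair(0, 0), pair(pair(b, b), b), pair(0, 0)), pair(pair(pair(b, 0), pair(b, 0)), b), pair(0, m(pair(0, 0), pair(b, b), 0))))), pair(0, b), 0)  →  m(m(pair(0, 0), pair(b, b), m(m(pair(0, 0), pair(pair(b, b), b), pair(0, 0)), pair(pair(pair(b, 0), pair(b, 0)), b), pair(0, m(pair(0, 0), pair(b, b), 0)))), pair(0, b), 0)   [R1 at 1]
4. m(m(pair(0, 0), pair(b, b), m(m(pair(0, 0), pair(pair(b, b), b), pair(0, 0)), pair(pair(pair(b, 0), pair(b, 0)), b), pair(0, m(pair(0, 0), pair(b, b), 0)))), pair(0, b), 0)  →  m(m(m(pair(0, 0), pair(pair(b, b), b), pair(0, 0)), pair(pair(pair(b, 0), pair(b, 0)), b), pair(0, m(pair(0, 0), pair(b, b), 0))), pair(0, b), 0)   [R1 at 1]
5. m(m(m(pair(0, 0), pair(pair(b, b), b), pair(0, 0)), pair(pair(pair(b, 0), pair(b, 0)), b), pair(0, m(pair(0, 0), pair(b, b), 0))), pair(0, b), 0)  →  m(m(pair(0, 0), pair(pair(pair(b, 0), pair(b, 0)), b), pair(0, m(pair(0, 0), pair(b, b), 0))), pair(0, b), 0)   [R1 at 1.1]
6. m(m(pair(0, 0), pair(pair(pair(b, 0), pair(b, 0)), b), pair(0, m(pair(0, 0), pair(b, b), 0))), pair(0, b), 0)  →  m(pair(0, m(pair(0, 0), pair(b, b), 0)), pair(0, b), 0)   [R1 at 1]
7. m(pair(0, m(pair(0, 0), pair(b, b), 0)), pair(0, b), 0)  →  m(pair(0, 0), pair(0, b), 0)   [R1 at 1.2]
8. m(pair(0, 0), pair(0, b), 0)  →  0   [R1 at ε]

0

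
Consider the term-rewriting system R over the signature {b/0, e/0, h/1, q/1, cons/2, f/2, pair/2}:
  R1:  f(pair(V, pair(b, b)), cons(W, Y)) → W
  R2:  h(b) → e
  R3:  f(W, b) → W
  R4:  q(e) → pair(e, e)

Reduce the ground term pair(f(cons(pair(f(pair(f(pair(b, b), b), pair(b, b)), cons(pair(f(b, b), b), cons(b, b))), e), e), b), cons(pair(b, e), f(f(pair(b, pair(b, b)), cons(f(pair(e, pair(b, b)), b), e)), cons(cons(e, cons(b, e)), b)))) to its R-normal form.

1. pair(f(cons(pair(f(pair(f(pair(b, b), b), pair(b, b)), cons(pair(f(b, b), b), cons(b, b))), e), e), b), cons(pair(b, e), f(f(pair(b, pair(b, b)), cons(f(pair(e, pair(b, b)), b), e)), cons(cons(e, cons(b, e)), b))))  →  pair(cons(pair(f(pair(f(pair(b, b), b), pair(b, b)), cons(pair(f(b, b), b), cons(b, b))), e), e), cons(pair(b, e), f(f(pair(b, pair(b, b)), cons(f(pair(e, pair(b, b)), b), e)), cons(cons(e, cons(b, e)), b))))   [R3 at 1]
2. pair(cons(pair(f(pair(f(pair(b, b), b), pair(b, b)), cons(pair(f(b, b), b), cons(b, b))), e), e), cons(pair(b, e), f(f(pair(b, pair(b, b)), cons(f(pair(e, pair(b, b)), b), e)), cons(cons(e, cons(b, e)), b))))  →  pair(cons(pair(pair(f(b, b), b), e), e), cons(pair(b, e), f(f(pair(b, pair(b, b)), cons(f(pair(e, pair(b, b)), b), e)), cons(cons(e, cons(b, e)), b))))   [R1 at 1.1.1]
3. pair(cons(pair(pair(f(b, b), b), e), e), cons(pair(b, e), f(f(pair(b, pair(b, b)), cons(f(pair(e, pair(b, b)), b), e)), cons(cons(e, cons(b, e)), b))))  →  pair(cons(pair(pair(b, b), e), e), cons(pair(b, e), f(f(pair(b, pair(b, b)), cons(f(pair(e, pair(b, b)), b), e)), cons(cons(e, cons(b, e)), b))))   [R3 at 1.1.1.1]
4. pair(cons(pair(pair(b, b), e), e), cons(pair(b, e), f(f(pair(b, pair(b, b)), cons(f(pair(e, pair(b, b)), b), e)), cons(cons(e, cons(b, e)), b))))  →  pair(cons(pair(pair(b, b), e), e), cons(pair(b, e), f(f(pair(e, pair(b, b)), b), cons(cons(e, cons(b, e)), b))))   [R1 at 2.2.1]
5. pair(cons(pair(pair(b, b), e), e), cons(pair(b, e), f(f(pair(e, pair(b, b)), b), cons(cons(e, cons(b, e)), b))))  →  pair(cons(pair(pair(b, b), e), e), cons(pair(b, e), f(pair(e, pair(b, b)), cons(cons(e, cons(b, e)), b))))   [R3 at 2.2.1]
6. pair(cons(pair(pair(b, b), e), e), cons(pair(b, e), f(pair(e, pair(b, b)), cons(cons(e, cons(b, e)), b))))  →  pair(cons(pair(pair(b, b), e), e), cons(pair(b, e), cons(e, cons(b, e))))   [R1 at 2.2]

pair(cons(pair(pair(b, b), e), e), cons(pair(b, e), cons(e, cons(b, e))))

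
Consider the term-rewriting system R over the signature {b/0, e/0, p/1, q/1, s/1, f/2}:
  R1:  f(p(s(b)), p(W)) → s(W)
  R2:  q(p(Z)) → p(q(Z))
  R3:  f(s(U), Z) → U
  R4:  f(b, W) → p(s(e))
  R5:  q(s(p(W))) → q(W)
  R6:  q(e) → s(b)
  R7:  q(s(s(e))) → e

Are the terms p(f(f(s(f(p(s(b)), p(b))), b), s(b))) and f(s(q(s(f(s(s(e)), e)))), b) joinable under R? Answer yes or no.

Reduce t₁ = p(f(f(s(f(p(s(b)), p(b))), b), s(b))):
1. p(f(f(s(f(p(s(b)), p(b))), b), s(b)))  →  p(f(f(p(s(b)), p(b)), s(b)))   [R3 at 1.1]
2. p(f(f(p(s(b)), p(b)), s(b)))  →  p(f(s(b), s(b)))   [R1 at 1.1]
3. p(f(s(b), s(b)))  →  p(b)   [R3 at 1]

Reduce t₂ = f(s(q(s(f(s(s(e)), e)))), b):
1. f(s(q(s(f(s(s(e)), e)))), b)  →  q(s(f(s(s(e)), e)))   [R3 at ε]
2. q(s(f(s(s(e)), e)))  →  q(s(s(e)))   [R3 at 1.1]
3. q(s(s(e)))  →  e   [R7 at ε]

no — NF(t₁) = p(b), NF(t₂) = e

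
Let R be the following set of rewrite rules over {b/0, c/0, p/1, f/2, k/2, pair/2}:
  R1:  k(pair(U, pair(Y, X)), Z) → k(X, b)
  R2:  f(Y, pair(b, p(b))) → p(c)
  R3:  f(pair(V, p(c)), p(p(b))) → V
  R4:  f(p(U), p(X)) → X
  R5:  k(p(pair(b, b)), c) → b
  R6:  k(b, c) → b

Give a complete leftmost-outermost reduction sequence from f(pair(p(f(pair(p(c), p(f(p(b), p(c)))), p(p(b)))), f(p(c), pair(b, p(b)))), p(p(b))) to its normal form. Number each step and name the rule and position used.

p(p(c))

1. f(pair(p(f(pair(p(c), p(f(p(b), p(c)))), p(p(b)))), f(p(c), pair(b, p(b)))), p(p(b)))  →  f(pair(p(f(pair(p(c), p(c)), p(p(b)))), f(p(c), pair(b, p(b)))), p(p(b)))   [R4 at 1.1.1.1.2.1]
2. f(pair(p(f(pair(p(c), p(c)), p(p(b)))), f(p(c), pair(b, p(b)))), p(p(b)))  →  f(pair(p(p(c)), f(p(c), pair(b, p(b)))), p(p(b)))   [R3 at 1.1.1]
3. f(pair(p(p(c)), f(p(c), pair(b, p(b)))), p(p(b)))  →  f(pair(p(p(c)), p(c)), p(p(b)))   [R2 at 1.2]
4. f(pair(p(p(c)), p(c)), p(p(b)))  →  p(p(c))   [R3 at ε]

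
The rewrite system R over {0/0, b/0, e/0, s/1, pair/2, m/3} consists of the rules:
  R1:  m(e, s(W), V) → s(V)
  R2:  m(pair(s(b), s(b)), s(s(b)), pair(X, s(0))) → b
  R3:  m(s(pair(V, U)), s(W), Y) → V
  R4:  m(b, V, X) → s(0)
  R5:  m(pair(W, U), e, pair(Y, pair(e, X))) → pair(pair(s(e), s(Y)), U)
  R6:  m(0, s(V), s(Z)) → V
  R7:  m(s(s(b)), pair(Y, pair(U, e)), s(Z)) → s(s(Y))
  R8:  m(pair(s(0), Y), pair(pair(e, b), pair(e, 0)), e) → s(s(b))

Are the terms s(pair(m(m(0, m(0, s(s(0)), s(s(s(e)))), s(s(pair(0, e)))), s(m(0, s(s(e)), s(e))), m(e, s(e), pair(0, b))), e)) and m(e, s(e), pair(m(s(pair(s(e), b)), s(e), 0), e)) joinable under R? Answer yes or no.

Reduce t₁ = s(pair(m(m(0, m(0, s(s(0)), s(s(s(e)))), s(s(pair(0, e)))), s(m(0, s(s(e)), s(e))), m(e, s(e), pair(0, b))), e)):
1. s(pair(m(m(0, m(0, s(s(0)), s(s(s(e)))), s(s(pair(0, e)))), s(m(0, s(s(e)), s(e))), m(e, s(e), pair(0, b))), e))  →  s(pair(m(m(0, s(0), s(s(pair(0, e)))), s(m(0, s(s(e)), s(e))), m(e, s(e), pair(0, b))), e))   [R6 at 1.1.1.2]
2. s(pair(m(m(0, s(0), s(s(pair(0, e)))), s(m(0, s(s(e)), s(e))), m(e, s(e), pair(0, b))), e))  →  s(pair(m(0, s(m(0, s(s(e)), s(e))), m(e, s(e), pair(0, b))), e))   [R6 at 1.1.1]
3. s(pair(m(0, s(m(0, s(s(e)), s(e))), m(e, s(e), pair(0, b))), e))  →  s(pair(m(0, s(s(e)), m(e, s(e), pair(0, b))), e))   [R6 at 1.1.2.1]
4. s(pair(m(0, s(s(e)), m(e, s(e), pair(0, b))), e))  →  s(pair(m(0, s(s(e)), s(pair(0, b))), e))   [R1 at 1.1.3]
5. s(pair(m(0, s(s(e)), s(pair(0, b))), e))  →  s(pair(s(e), e))   [R6 at 1.1]

Reduce t₂ = m(e, s(e), pair(m(s(pair(s(e), b)), s(e), 0), e)):
1. m(e, s(e), pair(m(s(pair(s(e), b)), s(e), 0), e))  →  s(pair(m(s(pair(s(e), b)), s(e), 0), e))   [R1 at ε]
2. s(pair(m(s(pair(s(e), b)), s(e), 0), e))  →  s(pair(s(e), e))   [R3 at 1.1]

yes — NF(t₁) = s(pair(s(e), e)), NF(t₂) = s(pair(s(e), e))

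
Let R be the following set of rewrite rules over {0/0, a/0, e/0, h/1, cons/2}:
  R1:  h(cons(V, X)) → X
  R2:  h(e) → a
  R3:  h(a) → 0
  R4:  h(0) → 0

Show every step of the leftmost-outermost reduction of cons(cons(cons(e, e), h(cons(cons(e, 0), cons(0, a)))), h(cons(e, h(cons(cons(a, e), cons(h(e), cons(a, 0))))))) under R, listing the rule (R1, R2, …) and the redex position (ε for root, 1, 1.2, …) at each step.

1. cons(cons(cons(e, e), h(cons(cons(e, 0), cons(0, a)))), h(cons(e, h(cons(cons(a, e), cons(h(e), cons(a, 0)))))))  →  cons(cons(cons(e, e), cons(0, a)), h(cons(e, h(cons(cons(a, e), cons(h(e), cons(a, 0)))))))   [R1 at 1.2]
2. cons(cons(cons(e, e), cons(0, a)), h(cons(e, h(cons(cons(a, e), cons(h(e), cons(a, 0)))))))  →  cons(cons(cons(e, e), cons(0, a)), h(cons(cons(a, e), cons(h(e), cons(a, 0)))))   [R1 at 2]
3. cons(cons(cons(e, e), cons(0, a)), h(cons(cons(a, e), cons(h(e), cons(a, 0)))))  →  cons(cons(cons(e, e), cons(0, a)), cons(h(e), cons(a, 0)))   [R1 at 2]
4. cons(cons(cons(e, e), cons(0, a)), cons(h(e), cons(a, 0)))  →  cons(cons(cons(e, e), cons(0, a)), cons(a, cons(a, 0)))   [R2 at 2.1]

cons(cons(cons(e, e), cons(0, a)), cons(a, cons(a, 0)))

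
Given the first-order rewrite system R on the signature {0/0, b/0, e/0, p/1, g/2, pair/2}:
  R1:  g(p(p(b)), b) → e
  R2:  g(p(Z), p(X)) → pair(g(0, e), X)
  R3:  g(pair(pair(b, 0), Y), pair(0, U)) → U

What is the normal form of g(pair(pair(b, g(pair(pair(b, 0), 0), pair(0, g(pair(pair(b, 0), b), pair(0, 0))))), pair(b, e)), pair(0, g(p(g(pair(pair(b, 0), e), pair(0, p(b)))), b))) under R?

e

1. g(pair(pair(b, g(pair(pair(b, 0), 0), pair(0, g(pair(pair(b, 0), b), pair(0, 0))))), pair(b, e)), pair(0, g(p(g(pair(pair(b, 0), e), pair(0, p(b)))), b)))  →  g(pair(pair(b, g(pair(pair(b, 0), b), pair(0, 0))), pair(b, e)), pair(0, g(p(g(pair(pair(b, 0), e), pair(0, p(b)))), b)))   [R3 at 1.1.2]
2. g(pair(pair(b, g(pair(pair(b, 0), b), pair(0, 0))), pair(b, e)), pair(0, g(p(g(pair(pair(b, 0), e), pair(0, p(b)))), b)))  →  g(pair(pair(b, 0), pair(b, e)), pair(0, g(p(g(pair(pair(b, 0), e), pair(0, p(b)))), b)))   [R3 at 1.1.2]
3. g(pair(pair(b, 0), pair(b, e)), pair(0, g(p(g(pair(pair(b, 0), e), pair(0, p(b)))), b)))  →  g(p(g(pair(pair(b, 0), e), pair(0, p(b)))), b)   [R3 at ε]
4. g(p(g(pair(pair(b, 0), e), pair(0, p(b)))), b)  →  g(p(p(b)), b)   [R3 at 1.1]
5. g(p(p(b)), b)  →  e   [R1 at ε]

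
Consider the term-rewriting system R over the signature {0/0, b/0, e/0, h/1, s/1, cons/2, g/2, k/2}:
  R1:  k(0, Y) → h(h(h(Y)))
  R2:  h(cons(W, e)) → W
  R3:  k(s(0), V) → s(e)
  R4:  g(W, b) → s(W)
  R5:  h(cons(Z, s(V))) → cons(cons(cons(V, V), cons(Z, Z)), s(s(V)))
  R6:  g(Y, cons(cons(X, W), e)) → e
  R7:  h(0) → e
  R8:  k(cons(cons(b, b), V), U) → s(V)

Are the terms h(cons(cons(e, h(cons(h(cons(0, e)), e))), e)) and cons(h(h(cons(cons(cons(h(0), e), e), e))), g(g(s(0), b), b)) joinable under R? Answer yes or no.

Reduce t₁ = h(cons(cons(e, h(cons(h(cons(0, e)), e))), e)):
1. h(cons(cons(e, h(cons(h(cons(0, e)), e))), e))  →  cons(e, h(cons(h(cons(0, e)), e)))   [R2 at ε]
2. cons(e, h(cons(h(cons(0, e)), e)))  →  cons(e, h(cons(0, e)))   [R2 at 2]
3. cons(e, h(cons(0, e)))  →  cons(e, 0)   [R2 at 2]

Reduce t₂ = cons(h(h(cons(cons(cons(h(0), e), e), e))), g(g(s(0), b), b)):
1. cons(h(h(cons(cons(cons(h(0), e), e), e))), g(g(s(0), b), b))  →  cons(h(cons(cons(h(0), e), e)), g(g(s(0), b), b))   [R2 at 1.1]
2. cons(h(cons(cons(h(0), e), e)), g(g(s(0), b), b))  →  cons(cons(h(0), e), g(g(s(0), b), b))   [R2 at 1]
3. cons(cons(h(0), e), g(g(s(0), b), b))  →  cons(cons(e, e), g(g(s(0), b), b))   [R7 at 1.1]
4. cons(cons(e, e), g(g(s(0), b), b))  →  cons(cons(e, e), s(g(s(0), b)))   [R4 at 2]
5. cons(cons(e, e), s(g(s(0), b)))  →  cons(cons(e, e), s(s(s(0))))   [R4 at 2.1]

no — NF(t₁) = cons(e, 0), NF(t₂) = cons(cons(e, e), s(s(s(0))))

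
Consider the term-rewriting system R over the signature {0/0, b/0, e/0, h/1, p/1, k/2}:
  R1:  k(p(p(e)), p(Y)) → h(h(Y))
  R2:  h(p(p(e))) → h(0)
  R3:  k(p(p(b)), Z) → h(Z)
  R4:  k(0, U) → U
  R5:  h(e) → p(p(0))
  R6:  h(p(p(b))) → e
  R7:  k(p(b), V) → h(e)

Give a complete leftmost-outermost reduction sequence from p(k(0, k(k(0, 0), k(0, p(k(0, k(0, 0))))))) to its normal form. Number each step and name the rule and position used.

p(p(0))

1. p(k(0, k(k(0, 0), k(0, p(k(0, k(0, 0)))))))  →  p(k(k(0, 0), k(0, p(k(0, k(0, 0))))))   [R4 at 1]
2. p(k(k(0, 0), k(0, p(k(0, k(0, 0))))))  →  p(k(0, k(0, p(k(0, k(0, 0))))))   [R4 at 1.1]
3. p(k(0, k(0, p(k(0, k(0, 0))))))  →  p(k(0, p(k(0, k(0, 0)))))   [R4 at 1]
4. p(k(0, p(k(0, k(0, 0)))))  →  p(p(k(0, k(0, 0))))   [R4 at 1]
5. p(p(k(0, k(0, 0))))  →  p(p(k(0, 0)))   [R4 at 1.1]
6. p(p(k(0, 0)))  →  p(p(0))   [R4 at 1.1]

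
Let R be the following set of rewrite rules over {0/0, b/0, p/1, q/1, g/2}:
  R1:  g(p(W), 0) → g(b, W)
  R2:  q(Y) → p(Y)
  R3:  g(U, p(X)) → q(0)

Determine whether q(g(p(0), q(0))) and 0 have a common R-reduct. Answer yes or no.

Reduce t₁ = q(g(p(0), q(0))):
1. q(g(p(0), q(0)))  →  p(g(p(0), q(0)))   [R2 at ε]
2. p(g(p(0), q(0)))  →  p(g(p(0), p(0)))   [R2 at 1.2]
3. p(g(p(0), p(0)))  →  p(q(0))   [R3 at 1]
4. p(q(0))  →  p(p(0))   [R2 at 1]

Reduce t₂ = 0:

no — NF(t₁) = p(p(0)), NF(t₂) = 0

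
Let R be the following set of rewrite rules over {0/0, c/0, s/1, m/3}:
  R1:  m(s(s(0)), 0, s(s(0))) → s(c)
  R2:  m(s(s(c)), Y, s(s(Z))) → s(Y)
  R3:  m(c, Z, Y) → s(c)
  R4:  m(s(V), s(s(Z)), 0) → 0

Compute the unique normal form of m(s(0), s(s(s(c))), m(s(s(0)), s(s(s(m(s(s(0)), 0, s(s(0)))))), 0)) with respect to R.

0

1. m(s(0), s(s(s(c))), m(s(s(0)), s(s(s(m(s(s(0)), 0, s(s(0)))))), 0))  →  m(s(0), s(s(s(c))), 0)   [R4 at 3]
2. m(s(0), s(s(s(c))), 0)  →  0   [R4 at ε]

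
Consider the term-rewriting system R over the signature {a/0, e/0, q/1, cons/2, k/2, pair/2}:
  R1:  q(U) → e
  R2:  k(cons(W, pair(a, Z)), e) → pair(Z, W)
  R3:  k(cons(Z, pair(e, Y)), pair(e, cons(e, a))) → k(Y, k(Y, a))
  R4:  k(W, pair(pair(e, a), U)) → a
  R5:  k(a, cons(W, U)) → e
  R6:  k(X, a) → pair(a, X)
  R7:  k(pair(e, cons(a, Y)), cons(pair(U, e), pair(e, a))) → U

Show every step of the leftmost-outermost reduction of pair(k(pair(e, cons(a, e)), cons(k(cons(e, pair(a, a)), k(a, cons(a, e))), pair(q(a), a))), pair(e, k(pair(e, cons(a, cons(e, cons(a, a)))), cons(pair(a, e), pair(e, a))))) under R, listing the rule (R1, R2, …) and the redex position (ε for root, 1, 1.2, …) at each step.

1. pair(k(pair(e, cons(a, e)), cons(k(cons(e, pair(a, a)), k(a, cons(a, e))), pair(q(a), a))), pair(e, k(pair(e, cons(a, cons(e, cons(a, a)))), cons(pair(a, e), pair(e, a)))))  →  pair(k(pair(e, cons(a, e)), cons(k(cons(e, pair(a, a)), e), pair(q(a), a))), pair(e, k(pair(e, cons(a, cons(e, cons(a, a)))), cons(pair(a, e), pair(e, a)))))   [R5 at 1.2.1.2]
2. pair(k(pair(e, cons(a, e)), cons(k(cons(e, pair(a, a)), e), pair(q(a), a))), pair(e, k(pair(e, cons(a, cons(e, cons(a, a)))), cons(pair(a, e), pair(e, a)))))  →  pair(k(pair(e, cons(a, e)), cons(pair(a, e), pair(q(a), a))), pair(e, k(pair(e, cons(a, cons(e, cons(a, a)))), cons(pair(a, e), pair(e, a)))))   [R2 at 1.2.1]
3. pair(k(pair(e, cons(a, e)), cons(pair(a, e), pair(q(a), a))), pair(e, k(pair(e, cons(a, cons(e, cons(a, a)))), cons(pair(a, e), pair(e, a)))))  →  pair(k(pair(e, cons(a, e)), cons(pair(a, e), pair(e, a))), pair(e, k(pair(e, cons(a, cons(e, cons(a, a)))), cons(pair(a, e), pair(e, a)))))   [R1 at 1.2.2.1]
4. pair(k(pair(e, cons(a, e)), cons(pair(a, e), pair(e, a))), pair(e, k(pair(e, cons(a, cons(e, cons(a, a)))), cons(pair(a, e), pair(e, a)))))  →  pair(a, pair(e, k(pair(e, cons(a, cons(e, cons(a, a)))), cons(pair(a, e), pair(e, a)))))   [R7 at 1]
5. pair(a, pair(e, k(pair(e, cons(a, cons(e, cons(a, a)))), cons(pair(a, e), pair(e, a)))))  →  pair(a, pair(e, a))   [R7 at 2.2]

pair(a, pair(e, a))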